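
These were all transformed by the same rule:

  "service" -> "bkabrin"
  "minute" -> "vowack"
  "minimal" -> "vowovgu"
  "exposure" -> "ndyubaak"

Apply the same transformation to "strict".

bzaolz

Shifts by position in service: pos 0: s→b (+9), pos 1: e→k (+6), pos 2: r→a (+9), pos 3: v→b (+6) — repeating every 2. A repeating key of period 2 is used — shifts +9, +6 over and over.
Applying it to strict: s+9=b, t+6=z, r+9=a, i+6=o, c+9=l, t+6=z.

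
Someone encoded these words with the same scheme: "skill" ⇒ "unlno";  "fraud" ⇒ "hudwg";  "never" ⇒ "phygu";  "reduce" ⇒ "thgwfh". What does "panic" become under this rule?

Shifts by position in skill: pos 0: s→u (+2), pos 1: k→n (+3), pos 2: i→l (+3), pos 3: l→n (+2), pos 4: l→o (+3) — repeating every 3. A repeating key of period 3 is used — shifts +2, +3, +3 over and over.
For panic: p+2=r, a+3=d, n+3=q, i+2=k, c+3=f.

rdqkf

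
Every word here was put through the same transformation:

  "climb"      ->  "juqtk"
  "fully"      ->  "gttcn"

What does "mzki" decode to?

Read the word backwards and shift each letter +8.
Undoing it on mzki: shift back: m−8=e, z−8=r, k−8=c, i−8=a → erca; then reverse → acre.

acre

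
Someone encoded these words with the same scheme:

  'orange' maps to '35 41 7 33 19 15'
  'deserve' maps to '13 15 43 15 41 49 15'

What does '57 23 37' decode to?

o(#15)→35 and r(#18)→41: differences scale by 2, so n = 2·pos + 5. Each letter becomes 2×(its alphabet position, a=1..z=26) + 5.
Undoing it on 57 23 37: 57→(57−5)÷2=26=z, 23→(23−5)÷2=9=i, 37→(37−5)÷2=16=p.

zip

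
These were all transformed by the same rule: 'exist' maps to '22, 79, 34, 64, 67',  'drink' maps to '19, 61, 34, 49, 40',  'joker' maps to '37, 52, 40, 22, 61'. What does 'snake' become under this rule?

64, 49, 10, 40, 22

Each letter becomes 3×(its alphabet position, a=1..z=26) + 7.
On snake: s=19→64, n=14→49, a=1→10, k=11→40, e=5→22.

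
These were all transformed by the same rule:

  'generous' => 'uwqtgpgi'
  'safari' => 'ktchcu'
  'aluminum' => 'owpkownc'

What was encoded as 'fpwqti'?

The output letters match the input read backwards, each shifted +2: generous reversed is suoreneg. Two steps: reverse the string, then apply a Caesar shift of +2.
Reversing it on fpwqti: shift back: f−2=d, p−2=n, w−2=u, q−2=o, t−2=r, i−2=g → dnuorg; then reverse → ground.

ground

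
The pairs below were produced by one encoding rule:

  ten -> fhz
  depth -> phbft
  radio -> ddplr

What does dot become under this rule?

prf

The shift depends on letter class: consonant t→f is +12, but vowel e→h is +3. Vowels shift forward by 3 and consonants shift forward by 12.
For dot: d(cons)+12=p, o(vowel)+3=r, t(cons)+12=f.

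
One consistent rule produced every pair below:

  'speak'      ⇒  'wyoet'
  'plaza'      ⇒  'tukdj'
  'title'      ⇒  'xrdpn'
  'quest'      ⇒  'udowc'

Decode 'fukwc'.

blast

Shifts by position in speak: pos 0: s→w (+4), pos 1: p→y (+9), pos 2: e→o (+10), pos 3: a→e (+4), pos 4: k→t (+9) — repeating every 3. The shifts repeat in a cycle of length 3: positions 0,1,… shift by +4, +9, +10, then the pattern repeats.
Reversing it on fukwc: f−4=b, u−9=l, k−10=a, w−4=s, c−9=t.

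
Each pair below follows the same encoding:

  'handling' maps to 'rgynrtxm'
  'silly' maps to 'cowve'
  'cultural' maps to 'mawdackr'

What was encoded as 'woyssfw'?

Shifts by position in handling: pos 0: h→r (+10), pos 1: a→g (+6), pos 2: n→y (+11), pos 3: d→n (+10), pos 4: l→r (+6), pos 5: i→t (+11) — repeating every 3. A repeating key of period 3 is used — shifts +10, +6, +11 over and over.
Reversing it on woyssfw: w−10=m, o−6=i, y−11=n, s−10=i, s−6=m, f−11=u, w−10=m.

minimum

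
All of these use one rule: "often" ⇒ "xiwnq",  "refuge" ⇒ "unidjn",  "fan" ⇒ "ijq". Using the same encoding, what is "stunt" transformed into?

vwdqw

Two shifts are in play — +9 for a/e/i/o/u, +3 for every other letter.
For stunt: s(cons)+3=v, t(cons)+3=w, u(vowel)+9=d, n(cons)+3=q, t(cons)+3=w.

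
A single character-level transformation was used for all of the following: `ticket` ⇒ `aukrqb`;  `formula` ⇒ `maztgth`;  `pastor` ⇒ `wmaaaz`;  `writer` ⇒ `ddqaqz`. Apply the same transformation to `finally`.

muvhxtf

Shifts by position in ticket: pos 0: t→a (+7), pos 1: i→u (+12), pos 2: c→k (+8), pos 3: k→r (+7), pos 4: e→q (+12), pos 5: t→b (+8) — repeating every 3. It's a Vigenère-style cipher with numeric key [7,12,8]: position i shifts by key[i mod 3].
Applying it to finally: f+7=m, i+12=u, n+8=v, a+7=h, l+12=x, l+8=t, y+7=f.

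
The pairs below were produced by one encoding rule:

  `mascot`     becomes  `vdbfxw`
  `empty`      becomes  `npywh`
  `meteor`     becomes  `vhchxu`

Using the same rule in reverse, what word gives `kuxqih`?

Shifts by position in mascot: pos 0: m→v (+9), pos 1: a→d (+3), pos 2: s→b (+9), pos 3: c→f (+3) — repeating every 2. The shifts repeat in a cycle of length 2: positions 0,1,… shift by +9, +3, then the pattern repeats.
Reversing it on kuxqih: k−9=b, u−3=r, x−9=o, q−3=n, i−9=z, h−3=e.

bronze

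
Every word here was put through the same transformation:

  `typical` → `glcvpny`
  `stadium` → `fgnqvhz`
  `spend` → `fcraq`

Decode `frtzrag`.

segment

Every letter moves 13 places later in the alphabet, wrapping around z→a.
Undoing it on frtzrag: f−13=s, r−13=e, t−13=g, z−13=m, r−13=e, a−13=n, g−13=t.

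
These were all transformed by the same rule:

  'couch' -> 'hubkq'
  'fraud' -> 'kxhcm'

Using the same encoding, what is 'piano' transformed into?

uohvx

The shift increases by 1 at each position, starting from +5: 5, 6, 7, ….
For piano: p+5=u, i+6=o, a+7=h, n+8=v, o+9=x.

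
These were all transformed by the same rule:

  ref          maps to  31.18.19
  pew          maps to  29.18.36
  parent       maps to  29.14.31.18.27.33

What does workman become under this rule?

36.28.31.24.26.14.27

r is letter #18 and maps to 31: an offset of 13. Letters become their 1-based position plus 13 (so a→14, b→15, …).
Applying it to workman: w=23→36, o=15→28, r=18→31, k=11→24, m=13→26, a=1→14, n=14→27.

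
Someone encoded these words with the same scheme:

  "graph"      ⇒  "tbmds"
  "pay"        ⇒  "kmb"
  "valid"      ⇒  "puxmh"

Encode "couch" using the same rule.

togao

The output letters match the input read backwards, each shifted +12: graph reversed is hparg. The word is reversed, then every letter is shifted forward by 12.
For couch: reverse → hcuoc; then shift: h+12=t, c+12=o, u+12=g, o+12=a, c+12=o.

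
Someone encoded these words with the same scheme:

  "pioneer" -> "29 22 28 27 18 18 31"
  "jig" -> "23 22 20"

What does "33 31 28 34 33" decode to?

trout

p is letter #16 and maps to 29: an offset of 13. The number is (letter's place in the alphabet, a=1) + 13.
Decoding 33 31 28 34 33: 33→(33−13)÷1=20=t, 31→(31−13)÷1=18=r, 28→(28−13)÷1=15=o, 34→(34−13)÷1=21=u, 33→(33−13)÷1=20=t.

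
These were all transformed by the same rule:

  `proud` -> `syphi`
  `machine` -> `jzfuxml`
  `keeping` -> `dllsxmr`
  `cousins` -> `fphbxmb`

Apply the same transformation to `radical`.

yzixfzg

Each letter's alphabet position (a=0..z=25) is mapped through 3·x+25 mod 26 — an affine cipher.
Applying it to radical: r(17)→3·17+25≡24=y; a(0)→3·0+25≡25=z; d(3)→3·3+25≡8=i; i(8)→3·8+25≡23=x; c(2)→3·2+25≡5=f; a(0)→3·0+25≡25=z; l(11)→3·11+25≡6=g (all mod 26).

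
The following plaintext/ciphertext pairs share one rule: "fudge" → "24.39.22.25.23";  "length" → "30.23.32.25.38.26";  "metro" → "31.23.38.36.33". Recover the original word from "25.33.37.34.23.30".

gospel

f is letter #6 and maps to 24: an offset of 18. Letters become their 1-based position plus 18 (so a→19, b→20, …).
Decoding 25.33.37.34.23.30: 25→(25−18)÷1=7=g, 33→(33−18)÷1=15=o, 37→(37−18)÷1=19=s, 34→(34−18)÷1=16=p, 23→(23−18)÷1=5=e, 30→(30−18)÷1=12=l.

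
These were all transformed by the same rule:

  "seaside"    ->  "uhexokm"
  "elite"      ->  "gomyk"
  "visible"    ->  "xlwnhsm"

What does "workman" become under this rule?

yrvpshv

Letter i (0-indexed) is shifted by i+2, so successive shifts are 2, 3, 4, ….
Applying it to workman: w+2=y, o+3=r, r+4=v, k+5=p, m+6=s, a+7=h, n+8=v.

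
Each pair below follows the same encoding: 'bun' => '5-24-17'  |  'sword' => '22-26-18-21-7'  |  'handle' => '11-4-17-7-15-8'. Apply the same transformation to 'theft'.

23-11-8-9-23

b is letter #2 and maps to 5: an offset of 3. Letters become their 1-based position plus 3 (so a→4, b→5, …).
For theft: t=20→23, h=8→11, e=5→8, f=6→9, t=20→23.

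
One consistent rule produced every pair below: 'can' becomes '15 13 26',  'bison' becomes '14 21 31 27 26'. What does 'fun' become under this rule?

Letters become their 1-based position plus 12 (so a→13, b→14, …).
Applying it to fun: f=6→18, u=21→33, n=14→26.

18 33 26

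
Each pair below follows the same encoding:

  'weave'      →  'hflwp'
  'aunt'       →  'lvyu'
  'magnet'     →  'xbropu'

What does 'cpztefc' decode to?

rooster

Shifts by position in weave: pos 0: w→h (+11), pos 1: e→f (+1), pos 2: a→l (+11), pos 3: v→w (+1) — repeating every 2. A repeating key of period 2 is used — shifts +11, +1 over and over.
Undoing it on cpztefc: c−11=r, p−1=o, z−11=o, t−1=s, e−11=t, f−1=e, c−11=r.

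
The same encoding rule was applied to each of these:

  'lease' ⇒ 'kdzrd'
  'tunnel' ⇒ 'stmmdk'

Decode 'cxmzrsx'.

dynasty

Compare letters: l→k is +25, e→d is +25, a→z is +25 — a constant shift. It's a constant shift of +25 (ROT25).
Undoing it on cxmzrsx: c−25=d, x−25=y, m−25=n, z−25=a, r−25=s, s−25=t, x−25=y.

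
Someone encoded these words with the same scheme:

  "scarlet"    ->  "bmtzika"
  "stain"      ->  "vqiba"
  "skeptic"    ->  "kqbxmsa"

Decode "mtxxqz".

The output letters match the input read backwards, each shifted +8: scarlet reversed is telracs. The word is reversed, then every letter is shifted forward by 8.
Reversing it on mtxxqz: shift back: m−8=e, t−8=l, x−8=p, x−8=p, q−8=i, z−8=r → elppir; then reverse → ripple.

ripple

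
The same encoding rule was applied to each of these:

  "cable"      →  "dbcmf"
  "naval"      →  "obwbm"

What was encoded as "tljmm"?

skill

Compare letters: c→d is +1, a→b is +1, b→c is +1 — a constant shift. It's a constant shift of +1 (ROT1).
Undoing it on tljmm: t−1=s, l−1=k, j−1=i, m−1=l, m−1=l.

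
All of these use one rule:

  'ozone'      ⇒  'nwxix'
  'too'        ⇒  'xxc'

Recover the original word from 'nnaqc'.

Read the word backwards and shift each letter +9.
Reversing it on nnaqc: shift back: n−9=e, n−9=e, a−9=r, q−9=h, c−9=t → eerht; then reverse → three.

three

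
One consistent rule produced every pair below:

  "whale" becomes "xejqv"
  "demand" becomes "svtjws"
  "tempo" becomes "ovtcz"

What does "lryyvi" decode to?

Each letter's alphabet position (a=0..z=25) is mapped through 3·x+9 mod 26 — an affine cipher.
Reversing it on lryyvi: l(11)→9·(11−9)≡18=s; r(17)→9·(17−9)≡20=u; y(24)→9·(24−9)≡5=f; y(24)→9·(24−9)≡5=f; v(21)→9·(21−9)≡4=e; i(8)→9·(8−9)≡17=r (all mod 26).

suffer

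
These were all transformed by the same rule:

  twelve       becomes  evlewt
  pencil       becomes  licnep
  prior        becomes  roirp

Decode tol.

It's just the letters in reverse order.
Reversing it on tol: then reverse → lot.

lot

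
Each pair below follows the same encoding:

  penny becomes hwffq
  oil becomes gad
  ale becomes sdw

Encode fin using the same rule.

xaf

Compare letters: p→h is +18, e→w is +18, n→f is +18 — a constant shift. Each letter is shifted forward by 18 in the alphabet (a Caesar shift of +18).
On fin: f+18=x, i+18=a, n+18=f.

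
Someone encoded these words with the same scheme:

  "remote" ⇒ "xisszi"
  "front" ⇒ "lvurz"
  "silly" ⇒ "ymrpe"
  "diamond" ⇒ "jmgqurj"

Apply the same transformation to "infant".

A repeating key of period 2 is used — shifts +6, +4 over and over.
For infant: i+6=o, n+4=r, f+6=l, a+4=e, n+6=t, t+4=x.

orletx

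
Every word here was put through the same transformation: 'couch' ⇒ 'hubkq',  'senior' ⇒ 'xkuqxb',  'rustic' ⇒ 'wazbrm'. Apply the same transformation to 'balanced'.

In couch: c→h is +5, o→u is +6, u→b is +7, c→k is +8 — the shift increases by 1 each position. Each letter shifts forward by (position + 5), i.e. 5, 6, 7, … — the shift grows by one for each successive letter.
On balanced: b+5=g, a+6=g, l+7=s, a+8=i, n+9=w, c+10=m, e+11=p, d+12=p.

ggsiwmpp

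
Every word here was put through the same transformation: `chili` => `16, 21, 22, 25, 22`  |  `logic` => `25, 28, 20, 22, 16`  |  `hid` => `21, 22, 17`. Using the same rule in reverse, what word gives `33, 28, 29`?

Letters become their 1-based position plus 13 (so a→14, b→15, …).
Reversing it on 33, 28, 29: 33→(33−13)÷1=20=t, 28→(28−13)÷1=15=o, 29→(29−13)÷1=16=p.

top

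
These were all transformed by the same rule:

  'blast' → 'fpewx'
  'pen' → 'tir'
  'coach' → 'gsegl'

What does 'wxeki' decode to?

stage

Each letter is shifted forward by 4 in the alphabet (a Caesar shift of +4).
Undoing it on wxeki: w−4=s, x−4=t, e−4=a, k−4=g, i−4=e.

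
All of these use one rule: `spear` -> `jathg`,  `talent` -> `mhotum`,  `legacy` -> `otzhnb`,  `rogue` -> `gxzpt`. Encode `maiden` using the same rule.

s(18)→j(9) and p(15)→a(0) fit y≡3x+7 (mod 26); the inverse of 3 mod 26 is 9. This is an affine cipher: with a=0,…,z=25, each position x becomes (3x+7) mod 26.
Applying it to maiden: m(12)→3·12+7≡17=r; a(0)→3·0+7≡7=h; i(8)→3·8+7≡5=f; d(3)→3·3+7≡16=q; e(4)→3·4+7≡19=t; n(13)→3·13+7≡20=u (all mod 26).

rhfqtu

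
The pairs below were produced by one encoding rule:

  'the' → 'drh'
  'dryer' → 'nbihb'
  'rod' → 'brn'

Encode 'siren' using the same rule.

The shift depends on letter class: consonant t→d is +10, but vowel e→h is +3. The rule splits by letter class: vowels +3, consonants +10.
For siren: s(cons)+10=c, i(vowel)+3=l, r(cons)+10=b, e(vowel)+3=h, n(cons)+10=x.

clbhx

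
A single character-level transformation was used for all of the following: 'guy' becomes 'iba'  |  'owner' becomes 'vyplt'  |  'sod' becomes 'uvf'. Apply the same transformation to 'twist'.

vypuv

The shift depends on letter class: consonant g→i is +2, but vowel u→b is +7. Two shifts are in play — +7 for a/e/i/o/u, +2 for every other letter.
On twist: t(cons)+2=v, w(cons)+2=y, i(vowel)+7=p, s(cons)+2=u, t(cons)+2=v.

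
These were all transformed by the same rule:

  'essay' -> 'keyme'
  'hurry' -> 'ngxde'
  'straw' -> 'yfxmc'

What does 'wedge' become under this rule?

cqjsk

Shifts by position in essay: pos 0: e→k (+6), pos 1: s→e (+12), pos 2: s→y (+6), pos 3: a→m (+12) — repeating every 2. A repeating key of period 2 is used — shifts +6, +12 over and over.
Applying it to wedge: w+6=c, e+12=q, d+6=j, g+12=s, e+6=k.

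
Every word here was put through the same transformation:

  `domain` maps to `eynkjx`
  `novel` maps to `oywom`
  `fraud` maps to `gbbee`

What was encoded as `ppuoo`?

often

Shifts by position in domain: pos 0: d→e (+1), pos 1: o→y (+10), pos 2: m→n (+1), pos 3: a→k (+10) — repeating every 2. The shifts repeat in a cycle of length 2: positions 0,1,… shift by +1, +10, then the pattern repeats.
Decoding ppuoo: p−1=o, p−10=f, u−1=t, o−10=e, o−1=n.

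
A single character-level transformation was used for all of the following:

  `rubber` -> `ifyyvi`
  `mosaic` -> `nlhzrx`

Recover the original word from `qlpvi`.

Each pair mirrors across the alphabet (r↔i, u↔f, b↔y): positions sum to 25. Each letter is replaced by its mirror in the alphabet: a↔z, b↔y, c↔x, and so on (the Atbash cipher).
Reversing it on qlpvi: q↔j, l↔o, p↔k, v↔e, i↔r.

joker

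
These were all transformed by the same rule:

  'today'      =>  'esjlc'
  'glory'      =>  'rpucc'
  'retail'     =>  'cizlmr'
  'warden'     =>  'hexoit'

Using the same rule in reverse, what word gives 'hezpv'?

water

Shifts by position in today: pos 0: t→e (+11), pos 1: o→s (+4), pos 2: d→j (+6), pos 3: a→l (+11), pos 4: y→c (+4) — repeating every 3. A repeating key of period 3 is used — shifts +11, +4, +6 over and over.
Reversing it on hezpv: h−11=w, e−4=a, z−6=t, p−11=e, v−4=r.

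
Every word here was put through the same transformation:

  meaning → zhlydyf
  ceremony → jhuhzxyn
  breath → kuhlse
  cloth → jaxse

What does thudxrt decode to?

serious

m(12)→z(25) and e(4)→h(7) fit y≡25x+11 (mod 26); the inverse of 25 mod 26 is 25. Treating letters as 0–25, the rule is x ↦ 25x + 11 (mod 26).
Decoding thudxrt: t(19)→25·(19−11)≡18=s; h(7)→25·(7−11)≡4=e; u(20)→25·(20−11)≡17=r; d(3)→25·(3−11)≡8=i; x(23)→25·(23−11)≡14=o; r(17)→25·(17−11)≡20=u; t(19)→25·(19−11)≡18=s (all mod 26).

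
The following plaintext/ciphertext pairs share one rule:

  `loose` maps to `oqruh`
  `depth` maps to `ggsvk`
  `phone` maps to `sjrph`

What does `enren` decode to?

block

Shifts by position in loose: pos 0: l→o (+3), pos 1: o→q (+2), pos 2: o→r (+3), pos 3: s→u (+2) — repeating every 2. The shifts repeat in a cycle of length 2: positions 0,1,… shift by +3, +2, then the pattern repeats.
Undoing it on enren: e−3=b, n−2=l, r−3=o, e−2=c, n−3=k.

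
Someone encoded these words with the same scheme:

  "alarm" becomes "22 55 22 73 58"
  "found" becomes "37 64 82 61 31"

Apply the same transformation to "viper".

a(#1)→22 and l(#12)→55: differences scale by 3, so n = 3·pos + 19. The formula is n = 3×(alphabet index, a=1) + 19.
Applying it to viper: v=22→85, i=9→46, p=16→67, e=5→34, r=18→73.

85 46 67 34 73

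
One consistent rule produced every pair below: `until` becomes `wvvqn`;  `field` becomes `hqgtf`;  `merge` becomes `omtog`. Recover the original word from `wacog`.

Shifts by position in until: pos 0: u→w (+2), pos 1: n→v (+8), pos 2: t→v (+2), pos 3: i→q (+8) — repeating every 2. The shifts repeat in a cycle of length 2: positions 0,1,… shift by +2, +8, then the pattern repeats.
Undoing it on wacog: w−2=u, a−8=s, c−2=a, o−8=g, g−2=e.

usage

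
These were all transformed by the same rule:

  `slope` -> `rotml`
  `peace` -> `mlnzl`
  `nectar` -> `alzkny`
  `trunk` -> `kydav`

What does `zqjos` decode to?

child

s(18)→r(17) and l(11)→o(14) fit y≡19x+13 (mod 26); the inverse of 19 mod 26 is 11. This is an affine cipher: with a=0,…,z=25, each position x becomes (19x+13) mod 26.
Reversing it on zqjos: z(25)→11·(25−13)≡2=c; q(16)→11·(16−13)≡7=h; j(9)→11·(9−13)≡8=i; o(14)→11·(14−13)≡11=l; s(18)→11·(18−13)≡3=d (all mod 26).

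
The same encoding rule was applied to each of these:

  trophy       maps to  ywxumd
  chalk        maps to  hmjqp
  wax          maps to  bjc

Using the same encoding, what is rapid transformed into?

wjuri

Two shifts are in play — +9 for a/e/i/o/u, +5 for every other letter.
On rapid: r(cons)+5=w, a(vowel)+9=j, p(cons)+5=u, i(vowel)+9=r, d(cons)+5=i.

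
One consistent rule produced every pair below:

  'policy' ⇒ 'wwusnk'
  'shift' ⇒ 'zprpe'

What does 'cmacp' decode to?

Letter i (0-indexed) is shifted by i+7, so successive shifts are 7, 8, 9, ….
Undoing it on cmacp: c−7=v, m−8=e, a−9=r, c−10=s, p−11=e.

verse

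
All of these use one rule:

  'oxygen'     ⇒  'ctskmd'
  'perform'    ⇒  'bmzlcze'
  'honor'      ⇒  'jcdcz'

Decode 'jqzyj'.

harsh

o(14)→c(2) and x(23)→t(19) fit y≡25x+16 (mod 26); the inverse of 25 mod 26 is 25. Each letter's alphabet position (a=0..z=25) is mapped through 25·x+16 mod 26 — an affine cipher.
Decoding jqzyj: j(9)→25·(9−16)≡7=h; q(16)→25·(16−16)≡0=a; z(25)→25·(25−16)≡17=r; y(24)→25·(24−16)≡18=s; j(9)→25·(9−16)≡7=h (all mod 26).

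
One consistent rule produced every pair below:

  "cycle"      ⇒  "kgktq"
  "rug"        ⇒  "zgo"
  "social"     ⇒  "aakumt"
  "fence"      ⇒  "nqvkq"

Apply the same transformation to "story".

The shift depends on letter class: consonant c→k is +8, but vowel e→q is +12. Vowels shift forward by 12 and consonants shift forward by 8.
Applying it to story: s(cons)+8=a, t(cons)+8=b, o(vowel)+12=a, r(cons)+8=z, y(cons)+8=g.

abazg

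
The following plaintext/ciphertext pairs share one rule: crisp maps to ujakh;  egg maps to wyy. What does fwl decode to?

Every letter moves 18 places later in the alphabet, wrapping around z→a.
Undoing it on fwl: f−18=n, w−18=e, l−18=t.

net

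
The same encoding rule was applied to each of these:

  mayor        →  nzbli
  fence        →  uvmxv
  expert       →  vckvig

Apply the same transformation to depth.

wvkgs

m(12)→n(13) and a(0)→z(25) fit y≡25x+25 (mod 26); the inverse of 25 mod 26 is 25. Treating letters as 0–25, the rule is x ↦ 25x + 25 (mod 26).
On depth: d(3)→25·3+25≡22=w; e(4)→25·4+25≡21=v; p(15)→25·15+25≡10=k; t(19)→25·19+25≡6=g; h(7)→25·7+25≡18=s (all mod 26).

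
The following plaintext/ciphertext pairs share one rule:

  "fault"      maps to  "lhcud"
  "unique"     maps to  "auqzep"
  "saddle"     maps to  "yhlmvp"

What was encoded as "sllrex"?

Letter i (0-indexed) is shifted by i+6, so successive shifts are 6, 7, 8, ….
Undoing it on sllrex: s−6=m, l−7=e, l−8=d, r−9=i, e−10=u, x−11=m.

medium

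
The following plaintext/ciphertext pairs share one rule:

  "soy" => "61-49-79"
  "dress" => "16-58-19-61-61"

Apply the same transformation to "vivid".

s(#19)→61 and o(#15)→49: differences scale by 3, so n = 3·pos + 4. The formula is n = 3×(alphabet index, a=1) + 4.
For vivid: v=22→70, i=9→31, v=22→70, i=9→31, d=4→16.

70-31-70-31-16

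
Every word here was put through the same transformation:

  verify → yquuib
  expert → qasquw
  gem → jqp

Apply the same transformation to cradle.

fumgoq

The shift depends on letter class: consonant v→y is +3, but vowel e→q is +12. Two shifts are in play — +12 for a/e/i/o/u, +3 for every other letter.
On cradle: c(cons)+3=f, r(cons)+3=u, a(vowel)+12=m, d(cons)+3=g, l(cons)+3=o, e(vowel)+12=q.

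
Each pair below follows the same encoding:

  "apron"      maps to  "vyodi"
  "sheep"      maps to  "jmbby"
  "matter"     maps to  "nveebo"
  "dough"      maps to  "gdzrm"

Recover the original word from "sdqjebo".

lobster

This is an affine cipher: with a=0,…,z=25, each position x becomes (21x+21) mod 26.
Undoing it on sdqjebo: s(18)→5·(18−21)≡11=l; d(3)→5·(3−21)≡14=o; q(16)→5·(16−21)≡1=b; j(9)→5·(9−21)≡18=s; e(4)→5·(4−21)≡19=t; b(1)→5·(1−21)≡4=e; o(14)→5·(14−21)≡17=r (all mod 26).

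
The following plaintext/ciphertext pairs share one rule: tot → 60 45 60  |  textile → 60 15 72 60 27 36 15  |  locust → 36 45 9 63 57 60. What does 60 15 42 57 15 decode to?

Each letter becomes 3×(its alphabet position, a=1..z=26).
Decoding 60 15 42 57 15: 60→(60−0)÷3=20=t, 15→(15−0)÷3=5=e, 42→(42−0)÷3=14=n, 57→(57−0)÷3=19=s, 15→(15−0)÷3=5=e.

tense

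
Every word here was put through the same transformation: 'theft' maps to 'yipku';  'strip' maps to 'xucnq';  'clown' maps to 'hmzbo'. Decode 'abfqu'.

Shifts by position in theft: pos 0: t→y (+5), pos 1: h→i (+1), pos 2: e→p (+11), pos 3: f→k (+5), pos 4: t→u (+1) — repeating every 3. A repeating key of period 3 is used — shifts +5, +1, +11 over and over.
Decoding abfqu: a−5=v, b−1=a, f−11=u, q−5=l, u−1=t.

vault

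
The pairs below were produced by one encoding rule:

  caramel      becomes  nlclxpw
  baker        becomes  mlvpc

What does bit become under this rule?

Compare letters: c→n is +11, a→l is +11, r→c is +11 — a constant shift. Every letter moves 11 places later in the alphabet, wrapping around z→a.
For bit: b+11=m, i+11=t, t+11=e.

mte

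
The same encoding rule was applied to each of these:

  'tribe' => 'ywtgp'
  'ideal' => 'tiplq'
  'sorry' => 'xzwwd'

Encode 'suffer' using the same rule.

The shift depends on letter class: consonant t→y is +5, but vowel i→t is +11. Vowels shift forward by 11 and consonants shift forward by 5.
For suffer: s(cons)+5=x, u(vowel)+11=f, f(cons)+5=k, f(cons)+5=k, e(vowel)+11=p, r(cons)+5=w.

xfkkpw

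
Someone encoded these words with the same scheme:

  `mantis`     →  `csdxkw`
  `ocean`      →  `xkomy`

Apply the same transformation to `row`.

Two steps: reverse the string, then apply a Caesar shift of +10.
On row: reverse → wor; then shift: w+10=g, o+10=y, r+10=b.

gyb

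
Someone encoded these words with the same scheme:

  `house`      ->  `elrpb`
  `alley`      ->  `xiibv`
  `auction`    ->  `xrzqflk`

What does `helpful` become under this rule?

ebimcri

Compare letters: h→e is +23, o→l is +23, u→r is +23 — a constant shift. Each letter is shifted forward by 23 in the alphabet (a Caesar shift of +23).
On helpful: h+23=e, e+23=b, l+23=i, p+23=m, f+23=c, u+23=r, l+23=i.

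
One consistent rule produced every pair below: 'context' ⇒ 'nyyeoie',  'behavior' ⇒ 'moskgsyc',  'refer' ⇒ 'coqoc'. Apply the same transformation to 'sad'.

dko

The shift depends on letter class: consonant c→n is +11, but vowel o→y is +10. Two shifts are in play — +10 for a/e/i/o/u, +11 for every other letter.
For sad: s(cons)+11=d, a(vowel)+10=k, d(cons)+11=o.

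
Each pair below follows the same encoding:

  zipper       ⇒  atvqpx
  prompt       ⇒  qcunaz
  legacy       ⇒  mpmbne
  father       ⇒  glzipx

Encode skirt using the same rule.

tvose

Shifts by position in zipper: pos 0: z→a (+1), pos 1: i→t (+11), pos 2: p→v (+6), pos 3: p→q (+1), pos 4: e→p (+11), pos 5: r→x (+6) — repeating every 3. A repeating key of period 3 is used — shifts +1, +11, +6 over and over.
Applying it to skirt: s+1=t, k+11=v, i+6=o, r+1=s, t+11=e.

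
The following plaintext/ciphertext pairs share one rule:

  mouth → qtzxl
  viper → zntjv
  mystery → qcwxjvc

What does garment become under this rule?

Vowels shift forward by 5 and consonants shift forward by 4.
On garment: g(cons)+4=k, a(vowel)+5=f, r(cons)+4=v, m(cons)+4=q, e(vowel)+5=j, n(cons)+4=r, t(cons)+4=x.

kfvqjrx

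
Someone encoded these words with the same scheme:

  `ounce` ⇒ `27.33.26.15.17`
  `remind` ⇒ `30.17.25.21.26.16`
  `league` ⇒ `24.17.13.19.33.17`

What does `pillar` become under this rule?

28.21.24.24.13.30

Letters become their 1-based position plus 12 (so a→13, b→14, …).
On pillar: p=16→28, i=9→21, l=12→24, l=12→24, a=1→13, r=18→30.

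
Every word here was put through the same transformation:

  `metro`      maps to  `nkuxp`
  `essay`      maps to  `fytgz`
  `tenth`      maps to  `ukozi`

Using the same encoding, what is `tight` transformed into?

uohnu

Shifts by position in metro: pos 0: m→n (+1), pos 1: e→k (+6), pos 2: t→u (+1), pos 3: r→x (+6) — repeating every 2. It's a Vigenère-style cipher with numeric key [1,6]: position i shifts by key[i mod 2].
For tight: t+1=u, i+6=o, g+1=h, h+6=n, t+1=u.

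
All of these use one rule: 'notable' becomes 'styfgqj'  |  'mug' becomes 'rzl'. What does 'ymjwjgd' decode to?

thereby

It's a constant shift of +5 (ROT5).
Reversing it on ymjwjgd: y−5=t, m−5=h, j−5=e, w−5=r, j−5=e, g−5=b, d−5=y.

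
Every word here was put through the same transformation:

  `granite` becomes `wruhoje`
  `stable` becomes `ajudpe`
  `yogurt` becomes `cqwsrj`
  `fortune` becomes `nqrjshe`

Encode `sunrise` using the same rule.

ashroae

g(6)→w(22) and r(17)→r(17) fit y≡9x+20 (mod 26); the inverse of 9 mod 26 is 3. Each letter's alphabet position (a=0..z=25) is mapped through 9·x+20 mod 26 — an affine cipher.
Applying it to sunrise: s(18)→9·18+20≡0=a; u(20)→9·20+20≡18=s; n(13)→9·13+20≡7=h; r(17)→9·17+20≡17=r; i(8)→9·8+20≡14=o; s(18)→9·18+20≡0=a; e(4)→9·4+20≡4=e (all mod 26).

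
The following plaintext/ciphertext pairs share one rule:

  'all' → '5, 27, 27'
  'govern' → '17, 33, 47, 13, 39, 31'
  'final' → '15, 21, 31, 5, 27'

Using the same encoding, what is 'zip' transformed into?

55, 21, 35

The formula is n = 2×(alphabet index, a=1) + 3.
Applying it to zip: z=26→55, i=9→21, p=16→35.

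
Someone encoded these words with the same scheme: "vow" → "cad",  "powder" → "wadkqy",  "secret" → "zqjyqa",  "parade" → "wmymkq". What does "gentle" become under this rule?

The shift depends on letter class: consonant v→c is +7, but vowel o→a is +12. Vowels shift forward by 12 and consonants shift forward by 7.
Applying it to gentle: g(cons)+7=n, e(vowel)+12=q, n(cons)+7=u, t(cons)+7=a, l(cons)+7=s, e(vowel)+12=q.

nquasq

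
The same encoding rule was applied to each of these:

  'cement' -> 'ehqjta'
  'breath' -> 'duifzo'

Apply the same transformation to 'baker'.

ddojx

In cement: c→e is +2, e→h is +3, m→q is +4, e→j is +5 — the shift increases by 1 each position. Letter i (0-indexed) is shifted by i+2, so successive shifts are 2, 3, 4, ….
For baker: b+2=d, a+3=d, k+4=o, e+5=j, r+6=x.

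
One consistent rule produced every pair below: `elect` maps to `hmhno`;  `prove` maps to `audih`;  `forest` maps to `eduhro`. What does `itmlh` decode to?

e(4)→h(7) and l(11)→m(12) fit y≡23x+19 (mod 26); the inverse of 23 mod 26 is 17. Each letter's alphabet position (a=0..z=25) is mapped through 23·x+19 mod 26 — an affine cipher.
Undoing it on itmlh: i(8)→17·(8−19)≡21=v; t(19)→17·(19−19)≡0=a; m(12)→17·(12−19)≡11=l; l(11)→17·(11−19)≡20=u; h(7)→17·(7−19)≡4=e (all mod 26).

value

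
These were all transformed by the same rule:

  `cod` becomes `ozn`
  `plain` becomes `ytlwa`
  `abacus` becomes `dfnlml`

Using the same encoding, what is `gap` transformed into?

The word is reversed, then every letter is shifted forward by 11.
For gap: reverse → pag; then shift: p+11=a, a+11=l, g+11=r.

alr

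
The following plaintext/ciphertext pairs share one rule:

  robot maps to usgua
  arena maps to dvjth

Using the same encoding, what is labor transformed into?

oeguy

In robot: r→u is +3, o→s is +4, b→g is +5, o→u is +6 — the shift increases by 1 each position. The shift increases by 1 at each position, starting from +3: 3, 4, 5, ….
On labor: l+3=o, a+4=e, b+5=g, o+6=u, r+7=y.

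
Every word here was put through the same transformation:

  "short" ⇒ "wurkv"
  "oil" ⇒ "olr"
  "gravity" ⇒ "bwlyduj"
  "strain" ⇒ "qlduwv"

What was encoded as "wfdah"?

exact

The output letters match the input read backwards, each shifted +3: short reversed is trohs. The word is reversed, then every letter is shifted forward by 3.
Decoding wfdah: shift back: w−3=t, f−3=c, d−3=a, a−3=x, h−3=e → tcaxe; then reverse → exact.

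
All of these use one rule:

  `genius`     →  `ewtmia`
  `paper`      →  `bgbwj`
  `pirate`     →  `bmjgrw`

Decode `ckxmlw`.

mobile

Each letter's alphabet position (a=0..z=25) is mapped through 17·x+6 mod 26 — an affine cipher.
Reversing it on ckxmlw: c(2)→23·(2−6)≡12=m; k(10)→23·(10−6)≡14=o; x(23)→23·(23−6)≡1=b; m(12)→23·(12−6)≡8=i; l(11)→23·(11−6)≡11=l; w(22)→23·(22−6)≡4=e (all mod 26).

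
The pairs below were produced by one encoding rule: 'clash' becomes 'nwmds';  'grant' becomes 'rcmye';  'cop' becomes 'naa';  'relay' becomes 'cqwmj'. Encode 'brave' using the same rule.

The shift depends on letter class: consonant c→n is +11, but vowel a→m is +12. Vowels shift forward by 12 and consonants shift forward by 11.
For brave: b(cons)+11=m, r(cons)+11=c, a(vowel)+12=m, v(cons)+11=g, e(vowel)+12=q.

mcmgq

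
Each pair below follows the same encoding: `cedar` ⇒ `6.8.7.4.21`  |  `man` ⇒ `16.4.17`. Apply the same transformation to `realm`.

Letters become their 1-based position plus 3 (so a→4, b→5, …).
Applying it to realm: r=18→21, e=5→8, a=1→4, l=12→15, m=13→16.

21.8.4.15.16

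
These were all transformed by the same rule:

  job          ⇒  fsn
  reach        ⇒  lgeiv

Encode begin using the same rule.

The output letters match the input read backwards, each shifted +4: job reversed is boj. Read the word backwards and shift each letter +4.
On begin: reverse → nigeb; then shift: n+4=r, i+4=m, g+4=k, e+4=i, b+4=f.

rmkif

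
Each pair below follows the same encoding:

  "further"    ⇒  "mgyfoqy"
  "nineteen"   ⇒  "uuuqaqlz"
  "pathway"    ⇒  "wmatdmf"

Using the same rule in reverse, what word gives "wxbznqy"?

A repeating key of period 2 is used — shifts +7, +12 over and over.
Reversing it on wxbznqy: w−7=p, x−12=l, b−7=u, z−12=n, n−7=g, q−12=e, y−7=r.

plunger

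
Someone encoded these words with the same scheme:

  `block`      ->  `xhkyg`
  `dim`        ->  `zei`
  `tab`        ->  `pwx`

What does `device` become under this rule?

Compare letters: b→x is +22, l→h is +22, o→k is +22 — a constant shift. It's a constant shift of +22 (ROT22).
For device: d+22=z, e+22=a, v+22=r, i+22=e, c+22=y, e+22=a.

zareya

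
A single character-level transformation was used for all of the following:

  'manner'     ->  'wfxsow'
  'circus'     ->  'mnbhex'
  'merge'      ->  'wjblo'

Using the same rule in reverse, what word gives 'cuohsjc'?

species

Shifts by position in manner: pos 0: m→w (+10), pos 1: a→f (+5), pos 2: n→x (+10), pos 3: n→s (+5) — repeating every 2. It's a Vigenère-style cipher with numeric key [10,5]: position i shifts by key[i mod 2].
Undoing it on cuohsjc: c−10=s, u−5=p, o−10=e, h−5=c, s−10=i, j−5=e, c−10=s.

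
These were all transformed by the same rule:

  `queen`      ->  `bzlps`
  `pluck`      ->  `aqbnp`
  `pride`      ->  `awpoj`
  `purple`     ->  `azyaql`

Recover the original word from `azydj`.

Shifts by position in queen: pos 0: q→b (+11), pos 1: u→z (+5), pos 2: e→l (+7), pos 3: e→p (+11), pos 4: n→s (+5) — repeating every 3. It's a Vigenère-style cipher with numeric key [11,5,7]: position i shifts by key[i mod 3].
Undoing it on azydj: a−11=p, z−5=u, y−7=r, d−11=s, j−5=e.

purse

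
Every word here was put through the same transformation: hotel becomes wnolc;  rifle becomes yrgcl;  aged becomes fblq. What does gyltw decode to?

fresh

h(7)→w(22) and o(14)→n(13) fit y≡21x+5 (mod 26); the inverse of 21 mod 26 is 5. This is an affine cipher: with a=0,…,z=25, each position x becomes (21x+5) mod 26.
Decoding gyltw: g(6)→5·(6−5)≡5=f; y(24)→5·(24−5)≡17=r; l(11)→5·(11−5)≡4=e; t(19)→5·(19−5)≡18=s; w(22)→5·(22−5)≡7=h (all mod 26).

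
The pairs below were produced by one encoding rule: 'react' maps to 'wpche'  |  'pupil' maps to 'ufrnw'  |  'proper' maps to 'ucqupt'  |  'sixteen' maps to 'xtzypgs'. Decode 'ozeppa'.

jockey

Shifts by position in react: pos 0: r→w (+5), pos 1: e→p (+11), pos 2: a→c (+2), pos 3: c→h (+5), pos 4: t→e (+11) — repeating every 3. It's a Vigenère-style cipher with numeric key [5,11,2]: position i shifts by key[i mod 3].
Decoding ozeppa: o−5=j, z−11=o, e−2=c, p−5=k, p−11=e, a−2=y.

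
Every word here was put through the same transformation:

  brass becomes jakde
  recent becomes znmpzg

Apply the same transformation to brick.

jasnw

In brass: b→j is +8, r→a is +9, a→k is +10, s→d is +11 — the shift increases by 1 each position. The shift increases by 1 at each position, starting from +8: 8, 9, 10, ….
Applying it to brick: b+8=j, r+9=a, i+10=s, c+11=n, k+12=w.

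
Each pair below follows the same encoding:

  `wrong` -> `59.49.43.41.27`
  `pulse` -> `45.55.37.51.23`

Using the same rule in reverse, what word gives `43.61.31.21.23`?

With a=1..z=26, the number is 2·pos + 13.
Undoing it on 43.61.31.21.23: 43→(43−13)÷2=15=o, 61→(61−13)÷2=24=x, 31→(31−13)÷2=9=i, 21→(21−13)÷2=4=d, 23→(23−13)÷2=5=e.

oxide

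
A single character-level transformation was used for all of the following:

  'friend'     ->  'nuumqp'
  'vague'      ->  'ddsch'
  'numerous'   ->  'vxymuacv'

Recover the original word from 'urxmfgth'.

molecule

A repeating key of period 3 is used — shifts +8, +3, +12 over and over.
Undoing it on urxmfgth: u−8=m, r−3=o, x−12=l, m−8=e, f−3=c, g−12=u, t−8=l, h−3=e.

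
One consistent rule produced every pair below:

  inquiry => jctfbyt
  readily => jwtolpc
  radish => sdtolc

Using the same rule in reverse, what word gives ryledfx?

mustang

Read the word backwards and shift each letter +11.
Decoding ryledfx: shift back: r−11=g, y−11=n, l−11=a, e−11=t, d−11=s, f−11=u, x−11=m → gnatsum; then reverse → mustang.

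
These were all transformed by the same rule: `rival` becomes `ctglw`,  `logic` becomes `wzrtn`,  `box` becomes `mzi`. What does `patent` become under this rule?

alepye

Compare letters: r→c is +11, i→t is +11, v→g is +11 — a constant shift. Each letter is shifted forward by 11 in the alphabet (a Caesar shift of +11).
Applying it to patent: p+11=a, a+11=l, t+11=e, e+11=p, n+11=y, t+11=e.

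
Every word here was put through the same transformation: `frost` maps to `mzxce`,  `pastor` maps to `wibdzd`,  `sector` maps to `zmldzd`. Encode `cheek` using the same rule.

jpnov

In frost: f→m is +7, r→z is +8, o→x is +9, s→c is +10 — the shift increases by 1 each position. Each letter shifts forward by (position + 7), i.e. 7, 8, 9, … — the shift grows by one for each successive letter.
For cheek: c+7=j, h+8=p, e+9=n, e+10=o, k+11=v.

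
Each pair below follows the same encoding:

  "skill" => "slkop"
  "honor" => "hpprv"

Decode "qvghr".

In skill: s→s is +0, k→l is +1, i→k is +2, l→o is +3 — the shift increases by 1 each position. Each letter shifts forward by its position index (0, 1, 2, …) — the shift grows by one for each successive letter.
Decoding qvghr: q−0=q, v−1=u, g−2=e, h−3=e, r−4=n.

queen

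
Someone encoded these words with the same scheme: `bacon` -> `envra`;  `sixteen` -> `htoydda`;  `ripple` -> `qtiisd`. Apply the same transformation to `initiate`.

b(1)→e(4) and a(0)→n(13) fit y≡17x+13 (mod 26); the inverse of 17 mod 26 is 23. This is an affine cipher: with a=0,…,z=25, each position x becomes (17x+13) mod 26.
Applying it to initiate: i(8)→17·8+13≡19=t; n(13)→17·13+13≡0=a; i(8)→17·8+13≡19=t; t(19)→17·19+13≡24=y; i(8)→17·8+13≡19=t; a(0)→17·0+13≡13=n; t(19)→17·19+13≡24=y; e(4)→17·4+13≡3=d (all mod 26).

tatytnyd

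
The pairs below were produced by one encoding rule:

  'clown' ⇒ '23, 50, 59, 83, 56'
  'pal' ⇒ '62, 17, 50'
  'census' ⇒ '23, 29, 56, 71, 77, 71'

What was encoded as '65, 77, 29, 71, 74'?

Each letter becomes 3×(its alphabet position, a=1..z=26) + 14.
Decoding 65, 77, 29, 71, 74: 65→(65−14)÷3=17=q, 77→(77−14)÷3=21=u, 29→(29−14)÷3=5=e, 71→(71−14)÷3=19=s, 74→(74−14)÷3=20=t.

quest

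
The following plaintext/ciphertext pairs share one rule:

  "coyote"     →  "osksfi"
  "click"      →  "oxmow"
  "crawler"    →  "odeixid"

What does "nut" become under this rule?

zyf

The shift depends on letter class: consonant c→o is +12, but vowel o→s is +4. The rule splits by letter class: vowels +4, consonants +12.
Applying it to nut: n(cons)+12=z, u(vowel)+4=y, t(cons)+12=f.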